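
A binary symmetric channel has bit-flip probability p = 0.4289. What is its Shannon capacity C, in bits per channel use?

For BSC with error probability p:
C = 1 - H(p) where H(p) is binary entropy
H(0.4289) = -0.4289 × log₂(0.4289) - 0.5711 × log₂(0.5711)
H(p) = 0.9854
C = 1 - 0.9854 = 0.0146 bits/use


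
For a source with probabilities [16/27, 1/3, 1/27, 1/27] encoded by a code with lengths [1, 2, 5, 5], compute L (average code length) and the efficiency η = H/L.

Average length L = Σ p_i × l_i = 1.6296 bits
Entropy H = 1.3279 bits
Efficiency η = H/L × 100% = 81.48%


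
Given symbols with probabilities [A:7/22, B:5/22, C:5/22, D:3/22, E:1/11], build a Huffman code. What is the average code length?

Huffman tree construction:
Combine smallest probabilities repeatedly
Resulting codes:
  A: 11 (length 2)
  B: 00 (length 2)
  C: 01 (length 2)
  D: 101 (length 3)
  E: 100 (length 3)
Average length = Σ p(s) × length(s) = 2.2273 bits


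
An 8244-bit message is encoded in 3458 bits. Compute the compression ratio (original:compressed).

Compression ratio = Original / Compressed
= 8244 / 3458 = 2.38:1


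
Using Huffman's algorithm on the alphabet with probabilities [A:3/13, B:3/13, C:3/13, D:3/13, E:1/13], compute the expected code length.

Huffman tree construction:
Combine smallest probabilities repeatedly
Resulting codes:
  A: 111 (length 3)
  B: 00 (length 2)
  C: 01 (length 2)
  D: 10 (length 2)
  E: 110 (length 3)
Average length = Σ p(s) × length(s) = 2.3077 bits


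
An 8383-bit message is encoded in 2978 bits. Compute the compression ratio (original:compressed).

Compression ratio = Original / Compressed
= 8383 / 2978 = 2.81:1


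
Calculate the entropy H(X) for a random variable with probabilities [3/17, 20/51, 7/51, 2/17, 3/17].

H(X) = -Σ p(x) log₂ p(x)
  -3/17 × log₂(3/17) = 0.4416
  -20/51 × log₂(20/51) = 0.5296
  -7/51 × log₂(7/51) = 0.3932
  -2/17 × log₂(2/17) = 0.3632
  -3/17 × log₂(3/17) = 0.4416
H(X) = 2.1693 bits


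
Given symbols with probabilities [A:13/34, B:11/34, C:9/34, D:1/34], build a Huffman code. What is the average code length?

Huffman tree construction:
Combine smallest probabilities repeatedly
Resulting codes:
  A: 0 (length 1)
  B: 11 (length 2)
  C: 101 (length 3)
  D: 100 (length 3)
Average length = Σ p(s) × length(s) = 1.9118 bits


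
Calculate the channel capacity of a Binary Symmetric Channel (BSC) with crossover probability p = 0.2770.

For BSC with error probability p:
C = 1 - H(p) where H(p) is binary entropy
H(0.2770) = -0.2770 × log₂(0.2770) - 0.7230 × log₂(0.7230)
H(p) = 0.8513
C = 1 - 0.8513 = 0.1487 bits/use


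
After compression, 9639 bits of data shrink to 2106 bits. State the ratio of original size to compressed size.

Compression ratio = Original / Compressed
= 9639 / 2106 = 4.58:1


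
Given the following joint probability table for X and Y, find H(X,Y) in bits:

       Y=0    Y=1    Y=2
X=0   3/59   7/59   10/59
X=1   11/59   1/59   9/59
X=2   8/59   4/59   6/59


H(X,Y) = -Σ p(x,y) log₂ p(x,y)
  p(0,0)=3/59: -0.0508 × log₂(0.0508) = 0.2185
  p(0,1)=7/59: -0.1186 × log₂(0.1186) = 0.3649
  p(0,2)=10/59: -0.1695 × log₂(0.1695) = 0.4340
  p(1,0)=11/59: -0.1864 × log₂(0.1864) = 0.4518
  p(1,1)=1/59: -0.0169 × log₂(0.0169) = 0.0997
  p(1,2)=9/59: -0.1525 × log₂(0.1525) = 0.4138
  p(2,0)=8/59: -0.1356 × log₂(0.1356) = 0.3909
  p(2,1)=4/59: -0.0678 × log₂(0.0678) = 0.2632
  p(2,2)=6/59: -0.1017 × log₂(0.1017) = 0.3354
H(X,Y) = 2.9722 bits


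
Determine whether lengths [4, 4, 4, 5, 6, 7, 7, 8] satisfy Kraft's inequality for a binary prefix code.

Kraft inequality: Σ 2^(-l_i) ≤ 1 for prefix-free code
Calculating: 2^(-4) + 2^(-4) + 2^(-4) + 2^(-5) + 2^(-6) + 2^(-7) + 2^(-7) + 2^(-8)
= 0.0625 + 0.0625 + 0.0625 + 0.03125 + 0.015625 + 0.0078125 + 0.0078125 + 0.00390625
= 0.2539
Since 0.2539 ≤ 1, prefix-free code exists


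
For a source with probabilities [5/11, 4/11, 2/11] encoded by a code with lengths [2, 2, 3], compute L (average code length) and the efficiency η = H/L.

Average length L = Σ p_i × l_i = 2.1818 bits
Entropy H = 1.4949 bits
Efficiency η = H/L × 100% = 68.52%


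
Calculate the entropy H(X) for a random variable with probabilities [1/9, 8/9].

H(X) = -Σ p(x) log₂ p(x)
  -1/9 × log₂(1/9) = 0.3522
  -8/9 × log₂(8/9) = 0.1510
H(X) = 0.5033 bits


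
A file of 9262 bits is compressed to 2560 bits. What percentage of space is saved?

Space savings = (1 - Compressed/Original) × 100%
= (1 - 2560/9262) × 100%
= 72.36%


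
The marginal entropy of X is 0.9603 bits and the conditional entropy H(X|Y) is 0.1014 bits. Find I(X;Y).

I(X;Y) = H(X) - H(X|Y)
I(X;Y) = 0.9603 - 0.1014 = 0.8589 bits


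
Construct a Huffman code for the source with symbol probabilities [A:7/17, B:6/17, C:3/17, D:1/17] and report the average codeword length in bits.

Huffman tree construction:
Combine smallest probabilities repeatedly
Resulting codes:
  A: 0 (length 1)
  B: 11 (length 2)
  C: 101 (length 3)
  D: 100 (length 3)
Average length = Σ p(s) × length(s) = 1.8235 bits


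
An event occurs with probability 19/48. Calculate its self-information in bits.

Information content I(x) = -log₂(p(x))
I = -log₂(19/48) = -log₂(0.3958)
I = 1.3370 bits


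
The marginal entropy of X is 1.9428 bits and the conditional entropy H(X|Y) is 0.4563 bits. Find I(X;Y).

I(X;Y) = H(X) - H(X|Y)
I(X;Y) = 1.9428 - 0.4563 = 1.4865 bits


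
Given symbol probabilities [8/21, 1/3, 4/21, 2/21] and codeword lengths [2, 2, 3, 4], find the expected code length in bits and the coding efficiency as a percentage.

Average length L = Σ p_i × l_i = 2.3810 bits
Entropy H = 1.8375 bits
Efficiency η = H/L × 100% = 77.17%


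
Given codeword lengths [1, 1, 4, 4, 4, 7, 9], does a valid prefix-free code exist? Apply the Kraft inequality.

Kraft inequality: Σ 2^(-l_i) ≤ 1 for prefix-free code
Calculating: 2^(-1) + 2^(-1) + 2^(-4) + 2^(-4) + 2^(-4) + 2^(-7) + 2^(-9)
= 0.5 + 0.5 + 0.0625 + 0.0625 + 0.0625 + 0.0078125 + 0.001953125
= 1.1973
Since 1.1973 > 1, prefix-free code does not exist


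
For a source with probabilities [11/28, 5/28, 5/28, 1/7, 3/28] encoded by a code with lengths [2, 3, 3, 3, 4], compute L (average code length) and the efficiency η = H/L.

Average length L = Σ p_i × l_i = 2.7143 bits
Entropy H = 2.1635 bits
Efficiency η = H/L × 100% = 79.71%


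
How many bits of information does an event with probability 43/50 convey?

Information content I(x) = -log₂(p(x))
I = -log₂(43/50) = -log₂(0.8600)
I = 0.2176 bits


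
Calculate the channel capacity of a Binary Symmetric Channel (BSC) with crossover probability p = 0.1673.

For BSC with error probability p:
C = 1 - H(p) where H(p) is binary entropy
H(0.1673) = -0.1673 × log₂(0.1673) - 0.8327 × log₂(0.8327)
H(p) = 0.6515
C = 1 - 0.6515 = 0.3485 bits/use


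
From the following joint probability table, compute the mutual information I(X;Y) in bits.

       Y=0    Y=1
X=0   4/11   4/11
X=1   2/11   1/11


H(X) = 0.8454, H(Y) = 0.9940, H(X,Y) = 1.8231
I(X;Y) = H(X) + H(Y) - H(X,Y) = 0.0163 bits


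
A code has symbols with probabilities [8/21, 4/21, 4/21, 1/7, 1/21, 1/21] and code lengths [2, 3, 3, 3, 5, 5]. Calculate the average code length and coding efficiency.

Average length L = Σ p_i × l_i = 2.8095 bits
Entropy H = 2.2611 bits
Efficiency η = H/L × 100% = 80.48%


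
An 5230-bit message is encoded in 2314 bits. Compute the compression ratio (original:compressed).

Compression ratio = Original / Compressed
= 5230 / 2314 = 2.26:1


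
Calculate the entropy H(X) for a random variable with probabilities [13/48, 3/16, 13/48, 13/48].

H(X) = -Σ p(x) log₂ p(x)
  -13/48 × log₂(13/48) = 0.5104
  -3/16 × log₂(3/16) = 0.4528
  -13/48 × log₂(13/48) = 0.5104
  -13/48 × log₂(13/48) = 0.5104
H(X) = 1.9840 bits


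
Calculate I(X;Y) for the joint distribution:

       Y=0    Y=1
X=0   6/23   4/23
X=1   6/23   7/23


H(X) = 0.9877, H(Y) = 0.9986, H(X,Y) = 1.9726
I(X;Y) = H(X) + H(Y) - H(X,Y) = 0.0137 bits


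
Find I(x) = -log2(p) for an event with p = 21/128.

Information content I(x) = -log₂(p(x))
I = -log₂(21/128) = -log₂(0.1641)
I = 2.6077 bits


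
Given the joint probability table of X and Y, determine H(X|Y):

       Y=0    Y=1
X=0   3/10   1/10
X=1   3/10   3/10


H(X|Y) = Σ_y p(y) H(X|Y=y)
  p(Y=0) = 3/5, H(X|Y=0) = 1.0000
  p(Y=1) = 2/5, H(X|Y=1) = 0.8113
H(X|Y) = 0.6000×1.0000 + 0.4000×0.8113 = 0.9245 bits


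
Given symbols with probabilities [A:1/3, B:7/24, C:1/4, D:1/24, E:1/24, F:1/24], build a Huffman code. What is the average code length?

Huffman tree construction:
Combine smallest probabilities repeatedly
Resulting codes:
  A: 11 (length 2)
  B: 10 (length 2)
  C: 01 (length 2)
  D: 0010 (length 4)
  E: 0011 (length 4)
  F: 000 (length 3)
Average length = Σ p(s) × length(s) = 2.2083 bits


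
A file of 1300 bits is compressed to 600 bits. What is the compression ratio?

Compression ratio = Original / Compressed
= 1300 / 600 = 2.17:1


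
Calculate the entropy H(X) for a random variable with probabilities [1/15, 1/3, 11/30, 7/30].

H(X) = -Σ p(x) log₂ p(x)
  -1/15 × log₂(1/15) = 0.2605
  -1/3 × log₂(1/3) = 0.5283
  -11/30 × log₂(11/30) = 0.5307
  -7/30 × log₂(7/30) = 0.4899
H(X) = 1.8094 bits


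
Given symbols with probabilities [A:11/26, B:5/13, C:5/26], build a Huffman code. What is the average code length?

Huffman tree construction:
Combine smallest probabilities repeatedly
Resulting codes:
  A: 0 (length 1)
  B: 11 (length 2)
  C: 10 (length 2)
Average length = Σ p(s) × length(s) = 1.5769 bits


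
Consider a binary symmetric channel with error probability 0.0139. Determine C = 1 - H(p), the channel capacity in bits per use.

For BSC with error probability p:
C = 1 - H(p) where H(p) is binary entropy
H(0.0139) = -0.0139 × log₂(0.0139) - 0.9861 × log₂(0.9861)
H(p) = 0.1057
C = 1 - 0.1057 = 0.8943 bits/use


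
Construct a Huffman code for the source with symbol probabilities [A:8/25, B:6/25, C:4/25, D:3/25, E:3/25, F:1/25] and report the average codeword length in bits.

Huffman tree construction:
Combine smallest probabilities repeatedly
Resulting codes:
  A: 11 (length 2)
  B: 01 (length 2)
  C: 101 (length 3)
  D: 001 (length 3)
  E: 100 (length 3)
  F: 000 (length 3)
Average length = Σ p(s) × length(s) = 2.4400 bits


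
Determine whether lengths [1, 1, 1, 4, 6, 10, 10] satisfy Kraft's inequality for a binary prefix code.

Kraft inequality: Σ 2^(-l_i) ≤ 1 for prefix-free code
Calculating: 2^(-1) + 2^(-1) + 2^(-1) + 2^(-4) + 2^(-6) + 2^(-10) + 2^(-10)
= 0.5 + 0.5 + 0.5 + 0.0625 + 0.015625 + 0.0009765625 + 0.0009765625
= 1.5801
Since 1.5801 > 1, prefix-free code does not exist


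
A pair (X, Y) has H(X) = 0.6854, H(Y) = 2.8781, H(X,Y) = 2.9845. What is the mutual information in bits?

I(X;Y) = H(X) + H(Y) - H(X,Y)
I(X;Y) = 0.6854 + 2.8781 - 2.9845 = 0.579 bits


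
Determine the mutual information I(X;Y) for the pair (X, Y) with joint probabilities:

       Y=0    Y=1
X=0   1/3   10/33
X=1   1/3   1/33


H(X) = 0.9457, H(Y) = 0.9183, H(X,Y) = 1.7315
I(X;Y) = H(X) + H(Y) - H(X,Y) = 0.1325 bits


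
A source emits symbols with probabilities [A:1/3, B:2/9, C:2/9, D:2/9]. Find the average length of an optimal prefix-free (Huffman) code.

Huffman tree construction:
Combine smallest probabilities repeatedly
Resulting codes:
  A: 11 (length 2)
  B: 00 (length 2)
  C: 01 (length 2)
  D: 10 (length 2)
Average length = Σ p(s) × length(s) = 2.0000 bits


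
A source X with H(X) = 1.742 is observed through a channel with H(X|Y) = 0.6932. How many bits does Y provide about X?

I(X;Y) = H(X) - H(X|Y)
I(X;Y) = 1.742 - 0.6932 = 1.0488 bits


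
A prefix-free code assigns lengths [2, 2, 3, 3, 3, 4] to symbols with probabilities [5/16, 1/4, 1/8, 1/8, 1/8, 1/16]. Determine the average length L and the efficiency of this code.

Average length L = Σ p_i × l_i = 2.5000 bits
Entropy H = 2.3994 bits
Efficiency η = H/L × 100% = 95.98%


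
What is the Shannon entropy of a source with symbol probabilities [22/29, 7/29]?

H(X) = -Σ p(x) log₂ p(x)
  -22/29 × log₂(22/29) = 0.3023
  -7/29 × log₂(7/29) = 0.4950
H(X) = 0.7973 bits


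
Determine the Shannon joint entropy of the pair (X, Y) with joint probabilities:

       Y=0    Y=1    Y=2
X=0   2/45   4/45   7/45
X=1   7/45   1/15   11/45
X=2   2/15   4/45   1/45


H(X,Y) = -Σ p(x,y) log₂ p(x,y)
  p(0,0)=2/45: -0.0444 × log₂(0.0444) = 0.1996
  p(0,1)=4/45: -0.0889 × log₂(0.0889) = 0.3104
  p(0,2)=7/45: -0.1556 × log₂(0.1556) = 0.4176
  p(1,0)=7/45: -0.1556 × log₂(0.1556) = 0.4176
  p(1,1)=1/15: -0.0667 × log₂(0.0667) = 0.2605
  p(1,2)=11/45: -0.2444 × log₂(0.2444) = 0.4968
  p(2,0)=2/15: -0.1333 × log₂(0.1333) = 0.3876
  p(2,1)=4/45: -0.0889 × log₂(0.0889) = 0.3104
  p(2,2)=1/45: -0.0222 × log₂(0.0222) = 0.1220
H(X,Y) = 2.9225 bits


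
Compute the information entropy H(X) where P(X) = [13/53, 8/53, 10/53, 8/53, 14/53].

H(X) = -Σ p(x) log₂ p(x)
  -13/53 × log₂(13/53) = 0.4973
  -8/53 × log₂(8/53) = 0.4118
  -10/53 × log₂(10/53) = 0.4540
  -8/53 × log₂(8/53) = 0.4118
  -14/53 × log₂(14/53) = 0.5073
H(X) = 2.2821 bits


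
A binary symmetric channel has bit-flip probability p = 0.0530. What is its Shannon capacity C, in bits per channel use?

For BSC with error probability p:
C = 1 - H(p) where H(p) is binary entropy
H(0.0530) = -0.0530 × log₂(0.0530) - 0.9470 × log₂(0.9470)
H(p) = 0.2990
C = 1 - 0.2990 = 0.7010 bits/use


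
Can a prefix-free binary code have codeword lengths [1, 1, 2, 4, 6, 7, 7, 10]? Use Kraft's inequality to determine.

Kraft inequality: Σ 2^(-l_i) ≤ 1 for prefix-free code
Calculating: 2^(-1) + 2^(-1) + 2^(-2) + 2^(-4) + 2^(-6) + 2^(-7) + 2^(-7) + 2^(-10)
= 0.5 + 0.5 + 0.25 + 0.0625 + 0.015625 + 0.0078125 + 0.0078125 + 0.0009765625
= 1.3447
Since 1.3447 > 1, prefix-free code does not exist


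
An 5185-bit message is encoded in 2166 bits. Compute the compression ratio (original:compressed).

Compression ratio = Original / Compressed
= 5185 / 2166 = 2.39:1


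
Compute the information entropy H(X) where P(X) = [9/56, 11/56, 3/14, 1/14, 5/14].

H(X) = -Σ p(x) log₂ p(x)
  -9/56 × log₂(9/56) = 0.4239
  -11/56 × log₂(11/56) = 0.4612
  -3/14 × log₂(3/14) = 0.4762
  -1/14 × log₂(1/14) = 0.2720
  -5/14 × log₂(5/14) = 0.5305
H(X) = 2.1638 bits


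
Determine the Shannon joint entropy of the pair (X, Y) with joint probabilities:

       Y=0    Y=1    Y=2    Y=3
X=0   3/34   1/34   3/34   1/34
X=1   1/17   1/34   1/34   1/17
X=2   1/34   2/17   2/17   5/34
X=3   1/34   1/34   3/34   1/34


H(X,Y) = -Σ p(x,y) log₂ p(x,y)
  p(0,0)=3/34: -0.0882 × log₂(0.0882) = 0.3090
  p(0,1)=1/34: -0.0294 × log₂(0.0294) = 0.1496
  p(0,2)=3/34: -0.0882 × log₂(0.0882) = 0.3090
  p(0,3)=1/34: -0.0294 × log₂(0.0294) = 0.1496
  p(1,0)=1/17: -0.0588 × log₂(0.0588) = 0.2404
  p(1,1)=1/34: -0.0294 × log₂(0.0294) = 0.1496
  p(1,2)=1/34: -0.0294 × log₂(0.0294) = 0.1496
  p(1,3)=1/17: -0.0588 × log₂(0.0588) = 0.2404
  p(2,0)=1/34: -0.0294 × log₂(0.0294) = 0.1496
  p(2,1)=2/17: -0.1176 × log₂(0.1176) = 0.3632
  p(2,2)=2/17: -0.1176 × log₂(0.1176) = 0.3632
  p(2,3)=5/34: -0.1471 × log₂(0.1471) = 0.4067
  p(3,0)=1/34: -0.0294 × log₂(0.0294) = 0.1496
  p(3,1)=1/34: -0.0294 × log₂(0.0294) = 0.1496
  p(3,2)=3/34: -0.0882 × log₂(0.0882) = 0.3090
  p(3,3)=1/34: -0.0294 × log₂(0.0294) = 0.1496
H(X,Y) = 3.7382 bits


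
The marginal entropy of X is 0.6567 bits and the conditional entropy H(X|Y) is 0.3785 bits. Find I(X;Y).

I(X;Y) = H(X) - H(X|Y)
I(X;Y) = 0.6567 - 0.3785 = 0.2782 bits


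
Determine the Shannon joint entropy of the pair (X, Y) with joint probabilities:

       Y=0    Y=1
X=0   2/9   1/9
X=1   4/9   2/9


H(X,Y) = -Σ p(x,y) log₂ p(x,y)
  p(0,0)=2/9: -0.2222 × log₂(0.2222) = 0.4822
  p(0,1)=1/9: -0.1111 × log₂(0.1111) = 0.3522
  p(1,0)=4/9: -0.4444 × log₂(0.4444) = 0.5200
  p(1,1)=2/9: -0.2222 × log₂(0.2222) = 0.4822
H(X,Y) = 1.8366 bits


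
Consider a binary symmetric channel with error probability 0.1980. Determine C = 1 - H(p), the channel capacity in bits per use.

For BSC with error probability p:
C = 1 - H(p) where H(p) is binary entropy
H(0.1980) = -0.1980 × log₂(0.1980) - 0.8020 × log₂(0.8020)
H(p) = 0.7179
C = 1 - 0.7179 = 0.2821 bits/use


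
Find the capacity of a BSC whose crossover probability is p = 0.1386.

For BSC with error probability p:
C = 1 - H(p) where H(p) is binary entropy
H(0.1386) = -0.1386 × log₂(0.1386) - 0.8614 × log₂(0.8614)
H(p) = 0.5806
C = 1 - 0.5806 = 0.4194 bits/use


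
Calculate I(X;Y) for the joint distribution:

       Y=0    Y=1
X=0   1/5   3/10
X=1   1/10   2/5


H(X) = 1.0000, H(Y) = 0.8813, H(X,Y) = 1.8464
I(X;Y) = H(X) + H(Y) - H(X,Y) = 0.0349 bits


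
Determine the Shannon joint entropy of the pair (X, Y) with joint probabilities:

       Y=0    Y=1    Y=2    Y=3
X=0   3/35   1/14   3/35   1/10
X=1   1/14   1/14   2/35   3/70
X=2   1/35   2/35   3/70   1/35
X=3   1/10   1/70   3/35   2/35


H(X,Y) = -Σ p(x,y) log₂ p(x,y)
  p(0,0)=3/35: -0.0857 × log₂(0.0857) = 0.3038
  p(0,1)=1/14: -0.0714 × log₂(0.0714) = 0.2720
  p(0,2)=3/35: -0.0857 × log₂(0.0857) = 0.3038
  p(0,3)=1/10: -0.1000 × log₂(0.1000) = 0.3322
  p(1,0)=1/14: -0.0714 × log₂(0.0714) = 0.2720
  p(1,1)=1/14: -0.0714 × log₂(0.0714) = 0.2720
  p(1,2)=2/35: -0.0571 × log₂(0.0571) = 0.2360
  p(1,3)=3/70: -0.0429 × log₂(0.0429) = 0.1948
  p(2,0)=1/35: -0.0286 × log₂(0.0286) = 0.1466
  p(2,1)=2/35: -0.0571 × log₂(0.0571) = 0.2360
  p(2,2)=3/70: -0.0429 × log₂(0.0429) = 0.1948
  p(2,3)=1/35: -0.0286 × log₂(0.0286) = 0.1466
  p(3,0)=1/10: -0.1000 × log₂(0.1000) = 0.3322
  p(3,1)=1/70: -0.0143 × log₂(0.0143) = 0.0876
  p(3,2)=3/35: -0.0857 × log₂(0.0857) = 0.3038
  p(3,3)=2/35: -0.0571 × log₂(0.0571) = 0.2360
H(X,Y) = 3.8697 bits


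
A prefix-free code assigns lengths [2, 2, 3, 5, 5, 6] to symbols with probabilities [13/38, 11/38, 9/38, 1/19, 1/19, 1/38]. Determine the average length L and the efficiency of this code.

Average length L = Σ p_i × l_i = 2.6579 bits
Entropy H = 2.1245 bits
Efficiency η = H/L × 100% = 79.93%


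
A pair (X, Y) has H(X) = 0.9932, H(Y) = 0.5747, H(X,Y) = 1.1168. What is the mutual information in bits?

I(X;Y) = H(X) + H(Y) - H(X,Y)
I(X;Y) = 0.9932 + 0.5747 - 1.1168 = 0.4511 bits


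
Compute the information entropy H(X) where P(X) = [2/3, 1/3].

H(X) = -Σ p(x) log₂ p(x)
  -2/3 × log₂(2/3) = 0.3900
  -1/3 × log₂(1/3) = 0.5283
H(X) = 0.9183 bits


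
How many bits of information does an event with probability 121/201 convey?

Information content I(x) = -log₂(p(x))
I = -log₂(121/201) = -log₂(0.6020)
I = 0.7322 bits


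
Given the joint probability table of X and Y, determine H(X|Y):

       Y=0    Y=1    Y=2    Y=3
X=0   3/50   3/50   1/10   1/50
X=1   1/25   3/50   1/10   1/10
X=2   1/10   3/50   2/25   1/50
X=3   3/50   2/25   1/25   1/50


H(X|Y) = Σ_y p(y) H(X|Y=y)
  p(Y=0) = 13/50, H(X|Y=0) = 1.9220
  p(Y=1) = 13/50, H(X|Y=1) = 1.9878
  p(Y=2) = 8/25, H(X|Y=2) = 1.9238
  p(Y=3) = 4/25, H(X|Y=3) = 1.5488
H(X|Y) = 0.2600×1.9220 + 0.2600×1.9878 + 0.3200×1.9238 + 0.1600×1.5488 = 1.8800 bits


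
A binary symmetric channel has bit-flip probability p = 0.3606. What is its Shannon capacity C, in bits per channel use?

For BSC with error probability p:
C = 1 - H(p) where H(p) is binary entropy
H(0.3606) = -0.3606 × log₂(0.3606) - 0.6394 × log₂(0.6394)
H(p) = 0.9432
C = 1 - 0.9432 = 0.0568 bits/use


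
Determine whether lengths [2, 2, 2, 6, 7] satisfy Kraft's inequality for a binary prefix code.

Kraft inequality: Σ 2^(-l_i) ≤ 1 for prefix-free code
Calculating: 2^(-2) + 2^(-2) + 2^(-2) + 2^(-6) + 2^(-7)
= 0.25 + 0.25 + 0.25 + 0.015625 + 0.0078125
= 0.7734
Since 0.7734 ≤ 1, prefix-free code exists


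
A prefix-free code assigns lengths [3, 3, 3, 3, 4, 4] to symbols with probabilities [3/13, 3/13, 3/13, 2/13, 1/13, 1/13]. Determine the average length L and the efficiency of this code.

Average length L = Σ p_i × l_i = 3.1538 bits
Entropy H = 2.4493 bits
Efficiency η = H/L × 100% = 77.66%


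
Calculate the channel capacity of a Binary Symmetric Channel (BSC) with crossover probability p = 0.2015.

For BSC with error probability p:
C = 1 - H(p) where H(p) is binary entropy
H(0.2015) = -0.2015 × log₂(0.2015) - 0.7985 × log₂(0.7985)
H(p) = 0.7249
C = 1 - 0.7249 = 0.2751 bits/use


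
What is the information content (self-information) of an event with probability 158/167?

Information content I(x) = -log₂(p(x))
I = -log₂(158/167) = -log₂(0.9461)
I = 0.0799 bits


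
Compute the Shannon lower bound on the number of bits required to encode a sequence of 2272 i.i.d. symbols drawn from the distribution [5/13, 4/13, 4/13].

Entropy H = 1.5766 bits/symbol
Minimum bits = H × n = 1.5766 × 2272
= 3582.08 bits


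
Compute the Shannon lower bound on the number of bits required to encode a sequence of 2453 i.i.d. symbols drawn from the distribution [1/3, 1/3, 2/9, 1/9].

Entropy H = 1.8911 bits/symbol
Minimum bits = H × n = 1.8911 × 2453
= 4638.77 bits


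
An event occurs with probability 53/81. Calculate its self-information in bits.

Information content I(x) = -log₂(p(x))
I = -log₂(53/81) = -log₂(0.6543)
I = 0.6119 bits


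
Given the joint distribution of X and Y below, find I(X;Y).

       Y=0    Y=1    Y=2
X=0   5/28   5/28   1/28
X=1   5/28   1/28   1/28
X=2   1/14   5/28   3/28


H(X) = 1.5601, H(Y) = 1.4972, H(X,Y) = 2.9076
I(X;Y) = H(X) + H(Y) - H(X,Y) = 0.1497 bits


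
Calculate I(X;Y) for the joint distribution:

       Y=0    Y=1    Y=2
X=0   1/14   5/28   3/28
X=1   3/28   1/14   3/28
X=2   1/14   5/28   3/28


H(X) = 1.5774, H(Y) = 1.5502, H(X,Y) = 3.0845
I(X;Y) = H(X) + H(Y) - H(X,Y) = 0.0431 bits


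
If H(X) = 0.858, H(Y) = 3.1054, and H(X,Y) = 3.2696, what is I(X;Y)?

I(X;Y) = H(X) + H(Y) - H(X,Y)
I(X;Y) = 0.858 + 3.1054 - 3.2696 = 0.6938 bits


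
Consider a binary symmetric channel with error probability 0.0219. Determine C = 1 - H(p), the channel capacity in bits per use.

For BSC with error probability p:
C = 1 - H(p) where H(p) is binary entropy
H(0.0219) = -0.0219 × log₂(0.0219) - 0.9781 × log₂(0.9781)
H(p) = 0.1520
C = 1 - 0.1520 = 0.8480 bits/use


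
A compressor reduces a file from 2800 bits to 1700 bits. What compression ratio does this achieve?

Compression ratio = Original / Compressed
= 2800 / 1700 = 1.65:1


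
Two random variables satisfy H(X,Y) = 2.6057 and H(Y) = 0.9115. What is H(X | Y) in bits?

Chain rule: H(X,Y) = H(X|Y) + H(Y)
H(X|Y) = H(X,Y) - H(Y) = 2.6057 - 0.9115 = 1.6942 bits


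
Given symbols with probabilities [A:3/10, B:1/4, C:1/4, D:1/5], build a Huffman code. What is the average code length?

Huffman tree construction:
Combine smallest probabilities repeatedly
Resulting codes:
  A: 11 (length 2)
  B: 01 (length 2)
  C: 10 (length 2)
  D: 00 (length 2)
Average length = Σ p(s) × length(s) = 2.0000 bits


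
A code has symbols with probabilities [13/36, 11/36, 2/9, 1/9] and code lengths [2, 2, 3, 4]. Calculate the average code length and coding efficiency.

Average length L = Σ p_i × l_i = 2.4444 bits
Entropy H = 1.8877 bits
Efficiency η = H/L × 100% = 77.22%


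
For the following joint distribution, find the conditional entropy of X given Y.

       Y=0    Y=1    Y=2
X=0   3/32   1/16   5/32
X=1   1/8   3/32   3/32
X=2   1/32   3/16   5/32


H(X|Y) = Σ_y p(y) H(X|Y=y)
  p(Y=0) = 1/4, H(X|Y=0) = 1.4056
  p(Y=1) = 11/32, H(X|Y=1) = 1.4354
  p(Y=2) = 13/32, H(X|Y=2) = 1.5486
H(X|Y) = 0.2500×1.4056 + 0.3438×1.4354 + 0.4062×1.5486 = 1.4739 bits


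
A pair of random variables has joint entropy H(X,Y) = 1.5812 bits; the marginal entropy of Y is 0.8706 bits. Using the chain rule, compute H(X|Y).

Chain rule: H(X,Y) = H(X|Y) + H(Y)
H(X|Y) = H(X,Y) - H(Y) = 1.5812 - 0.8706 = 0.7106 bits


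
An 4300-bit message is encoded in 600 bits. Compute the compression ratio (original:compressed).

Compression ratio = Original / Compressed
= 4300 / 600 = 7.17:1


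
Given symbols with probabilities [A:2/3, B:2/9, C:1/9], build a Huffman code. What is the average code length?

Huffman tree construction:
Combine smallest probabilities repeatedly
Resulting codes:
  A: 1 (length 1)
  B: 01 (length 2)
  C: 00 (length 2)
Average length = Σ p(s) × length(s) = 1.3333 bits


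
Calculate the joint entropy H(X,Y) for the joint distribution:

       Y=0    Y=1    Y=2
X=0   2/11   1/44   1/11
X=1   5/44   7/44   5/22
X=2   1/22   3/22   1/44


H(X,Y) = -Σ p(x,y) log₂ p(x,y)
  p(0,0)=2/11: -0.1818 × log₂(0.1818) = 0.4472
  p(0,1)=1/44: -0.0227 × log₂(0.0227) = 0.1241
  p(0,2)=1/11: -0.0909 × log₂(0.0909) = 0.3145
  p(1,0)=5/44: -0.1136 × log₂(0.1136) = 0.3565
  p(1,1)=7/44: -0.1591 × log₂(0.1591) = 0.4219
  p(1,2)=5/22: -0.2273 × log₂(0.2273) = 0.4858
  p(2,0)=1/22: -0.0455 × log₂(0.0455) = 0.2027
  p(2,1)=3/22: -0.1364 × log₂(0.1364) = 0.3920
  p(2,2)=1/44: -0.0227 × log₂(0.0227) = 0.1241
H(X,Y) = 2.8687 bits


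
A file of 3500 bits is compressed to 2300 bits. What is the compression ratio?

Compression ratio = Original / Compressed
= 3500 / 2300 = 1.52:1


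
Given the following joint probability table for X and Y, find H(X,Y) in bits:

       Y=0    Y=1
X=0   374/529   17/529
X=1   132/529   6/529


H(X,Y) = -Σ p(x,y) log₂ p(x,y)
  p(0,0)=374/529: -0.7070 × log₂(0.7070) = 0.3537
  p(0,1)=17/529: -0.0321 × log₂(0.0321) = 0.1594
  p(1,0)=132/529: -0.2495 × log₂(0.2495) = 0.4997
  p(1,1)=6/529: -0.0113 × log₂(0.0113) = 0.0733
H(X,Y) = 1.0861 bits


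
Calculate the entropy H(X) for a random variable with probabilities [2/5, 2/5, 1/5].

H(X) = -Σ p(x) log₂ p(x)
  -2/5 × log₂(2/5) = 0.5288
  -2/5 × log₂(2/5) = 0.5288
  -1/5 × log₂(1/5) = 0.4644
H(X) = 1.5219 bits


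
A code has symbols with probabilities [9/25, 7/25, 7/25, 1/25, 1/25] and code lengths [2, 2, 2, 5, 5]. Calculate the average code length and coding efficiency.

Average length L = Σ p_i × l_i = 2.2400 bits
Entropy H = 1.9306 bits
Efficiency η = H/L × 100% = 86.19%


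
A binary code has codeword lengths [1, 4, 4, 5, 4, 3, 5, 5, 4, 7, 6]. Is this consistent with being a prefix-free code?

Kraft inequality: Σ 2^(-l_i) ≤ 1 for prefix-free code
Calculating: 2^(-1) + 2^(-4) + 2^(-4) + 2^(-5) + 2^(-4) + 2^(-3) + 2^(-5) + 2^(-5) + 2^(-4) + 2^(-7) + 2^(-6)
= 0.5 + 0.0625 + 0.0625 + 0.03125 + 0.0625 + 0.125 + 0.03125 + 0.03125 + 0.0625 + 0.0078125 + 0.015625
= 0.9922
Since 0.9922 ≤ 1, prefix-free code exists


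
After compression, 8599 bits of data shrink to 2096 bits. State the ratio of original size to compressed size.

Compression ratio = Original / Compressed
= 8599 / 2096 = 4.10:1


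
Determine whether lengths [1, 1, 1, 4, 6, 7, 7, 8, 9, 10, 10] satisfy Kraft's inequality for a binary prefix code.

Kraft inequality: Σ 2^(-l_i) ≤ 1 for prefix-free code
Calculating: 2^(-1) + 2^(-1) + 2^(-1) + 2^(-4) + 2^(-6) + 2^(-7) + 2^(-7) + 2^(-8) + 2^(-9) + 2^(-10) + 2^(-10)
= 0.5 + 0.5 + 0.5 + 0.0625 + 0.015625 + 0.0078125 + 0.0078125 + 0.00390625 + 0.001953125 + 0.0009765625 + 0.0009765625
= 1.6016
Since 1.6016 > 1, prefix-free code does not exist


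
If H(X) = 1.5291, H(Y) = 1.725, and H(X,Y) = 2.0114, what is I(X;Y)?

I(X;Y) = H(X) + H(Y) - H(X,Y)
I(X;Y) = 1.5291 + 1.725 - 2.0114 = 1.2427 bits


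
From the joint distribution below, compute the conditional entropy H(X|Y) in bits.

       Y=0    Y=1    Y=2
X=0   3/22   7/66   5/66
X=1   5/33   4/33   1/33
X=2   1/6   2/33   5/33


H(X|Y) = Σ_y p(y) H(X|Y=y)
  p(Y=0) = 5/11, H(X|Y=0) = 1.5801
  p(Y=1) = 19/66, H(X|Y=1) = 1.5294
  p(Y=2) = 17/66, H(X|Y=2) = 1.3328
H(X|Y) = 0.4545×1.5801 + 0.2879×1.5294 + 0.2576×1.3328 = 1.5018 bits


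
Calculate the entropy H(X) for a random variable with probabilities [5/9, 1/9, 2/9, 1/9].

H(X) = -Σ p(x) log₂ p(x)
  -5/9 × log₂(5/9) = 0.4711
  -1/9 × log₂(1/9) = 0.3522
  -2/9 × log₂(2/9) = 0.4822
  -1/9 × log₂(1/9) = 0.3522
H(X) = 1.6577 bits


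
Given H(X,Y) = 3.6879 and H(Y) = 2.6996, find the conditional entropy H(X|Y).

Chain rule: H(X,Y) = H(X|Y) + H(Y)
H(X|Y) = H(X,Y) - H(Y) = 3.6879 - 2.6996 = 0.9883 bits


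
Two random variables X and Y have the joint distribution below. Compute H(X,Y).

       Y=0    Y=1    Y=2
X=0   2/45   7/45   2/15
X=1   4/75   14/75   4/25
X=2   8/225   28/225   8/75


H(X,Y) = -Σ p(x,y) log₂ p(x,y)
  p(0,0)=2/45: -0.0444 × log₂(0.0444) = 0.1996
  p(0,1)=7/45: -0.1556 × log₂(0.1556) = 0.4176
  p(0,2)=2/15: -0.1333 × log₂(0.1333) = 0.3876
  p(1,0)=4/75: -0.0533 × log₂(0.0533) = 0.2255
  p(1,1)=14/75: -0.1867 × log₂(0.1867) = 0.4520
  p(1,2)=4/25: -0.1600 × log₂(0.1600) = 0.4230
  p(2,0)=8/225: -0.0356 × log₂(0.0356) = 0.1712
  p(2,1)=28/225: -0.1244 × log₂(0.1244) = 0.3741
  p(2,2)=8/75: -0.1067 × log₂(0.1067) = 0.3444
H(X,Y) = 2.9951 bits


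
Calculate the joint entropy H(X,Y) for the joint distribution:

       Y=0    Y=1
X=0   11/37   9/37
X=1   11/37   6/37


H(X,Y) = -Σ p(x,y) log₂ p(x,y)
  p(0,0)=11/37: -0.2973 × log₂(0.2973) = 0.5203
  p(0,1)=9/37: -0.2432 × log₂(0.2432) = 0.4961
  p(1,0)=11/37: -0.2973 × log₂(0.2973) = 0.5203
  p(1,1)=6/37: -0.1622 × log₂(0.1622) = 0.4256
H(X,Y) = 1.9622 bits


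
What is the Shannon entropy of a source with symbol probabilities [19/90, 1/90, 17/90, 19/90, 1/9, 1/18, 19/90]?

H(X) = -Σ p(x) log₂ p(x)
  -19/90 × log₂(19/90) = 0.4737
  -1/90 × log₂(1/90) = 0.0721
  -17/90 × log₂(17/90) = 0.4542
  -19/90 × log₂(19/90) = 0.4737
  -1/9 × log₂(1/9) = 0.3522
  -1/18 × log₂(1/18) = 0.2317
  -19/90 × log₂(19/90) = 0.4737
H(X) = 2.5313 bits


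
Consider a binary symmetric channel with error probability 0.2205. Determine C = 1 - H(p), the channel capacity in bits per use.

For BSC with error probability p:
C = 1 - H(p) where H(p) is binary entropy
H(0.2205) = -0.2205 × log₂(0.2205) - 0.7795 × log₂(0.7795)
H(p) = 0.7611
C = 1 - 0.7611 = 0.2389 bits/use


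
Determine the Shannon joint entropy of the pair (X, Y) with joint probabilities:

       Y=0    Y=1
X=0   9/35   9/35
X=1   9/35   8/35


H(X,Y) = -Σ p(x,y) log₂ p(x,y)
  p(0,0)=9/35: -0.2571 × log₂(0.2571) = 0.5038
  p(0,1)=9/35: -0.2571 × log₂(0.2571) = 0.5038
  p(1,0)=9/35: -0.2571 × log₂(0.2571) = 0.5038
  p(1,1)=8/35: -0.2286 × log₂(0.2286) = 0.4867
H(X,Y) = 1.9982 bits


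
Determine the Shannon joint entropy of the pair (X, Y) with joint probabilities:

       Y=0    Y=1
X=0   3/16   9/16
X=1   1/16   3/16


H(X,Y) = -Σ p(x,y) log₂ p(x,y)
  p(0,0)=3/16: -0.1875 × log₂(0.1875) = 0.4528
  p(0,1)=9/16: -0.5625 × log₂(0.5625) = 0.4669
  p(1,0)=1/16: -0.0625 × log₂(0.0625) = 0.2500
  p(1,1)=3/16: -0.1875 × log₂(0.1875) = 0.4528
H(X,Y) = 1.6226 bits


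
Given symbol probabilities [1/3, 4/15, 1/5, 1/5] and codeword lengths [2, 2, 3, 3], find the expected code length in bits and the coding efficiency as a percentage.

Average length L = Σ p_i × l_i = 2.4000 bits
Entropy H = 1.9656 bits
Efficiency η = H/L × 100% = 81.90%


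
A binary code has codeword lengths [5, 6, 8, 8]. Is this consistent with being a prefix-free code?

Kraft inequality: Σ 2^(-l_i) ≤ 1 for prefix-free code
Calculating: 2^(-5) + 2^(-6) + 2^(-8) + 2^(-8)
= 0.03125 + 0.015625 + 0.00390625 + 0.00390625
= 0.0547
Since 0.0547 ≤ 1, prefix-free code exists


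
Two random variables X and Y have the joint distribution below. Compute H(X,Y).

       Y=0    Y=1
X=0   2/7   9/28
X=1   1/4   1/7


H(X,Y) = -Σ p(x,y) log₂ p(x,y)
  p(0,0)=2/7: -0.2857 × log₂(0.2857) = 0.5164
  p(0,1)=9/28: -0.3214 × log₂(0.3214) = 0.5263
  p(1,0)=1/4: -0.2500 × log₂(0.2500) = 0.5000
  p(1,1)=1/7: -0.1429 × log₂(0.1429) = 0.4011
H(X,Y) = 1.9438 bits


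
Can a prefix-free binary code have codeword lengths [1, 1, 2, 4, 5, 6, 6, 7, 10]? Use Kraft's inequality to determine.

Kraft inequality: Σ 2^(-l_i) ≤ 1 for prefix-free code
Calculating: 2^(-1) + 2^(-1) + 2^(-2) + 2^(-4) + 2^(-5) + 2^(-6) + 2^(-6) + 2^(-7) + 2^(-10)
= 0.5 + 0.5 + 0.25 + 0.0625 + 0.03125 + 0.015625 + 0.015625 + 0.0078125 + 0.0009765625
= 1.3838
Since 1.3838 > 1, prefix-free code does not exist


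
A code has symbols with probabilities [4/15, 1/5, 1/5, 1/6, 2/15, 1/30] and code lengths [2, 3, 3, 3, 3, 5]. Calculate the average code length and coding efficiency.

Average length L = Σ p_i × l_i = 2.8000 bits
Entropy H = 2.4193 bits
Efficiency η = H/L × 100% = 86.40%


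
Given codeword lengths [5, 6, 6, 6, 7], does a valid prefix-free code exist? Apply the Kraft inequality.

Kraft inequality: Σ 2^(-l_i) ≤ 1 for prefix-free code
Calculating: 2^(-5) + 2^(-6) + 2^(-6) + 2^(-6) + 2^(-7)
= 0.03125 + 0.015625 + 0.015625 + 0.015625 + 0.0078125
= 0.0859
Since 0.0859 ≤ 1, prefix-free code exists


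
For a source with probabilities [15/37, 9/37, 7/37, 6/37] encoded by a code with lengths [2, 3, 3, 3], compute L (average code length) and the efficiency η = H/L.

Average length L = Σ p_i × l_i = 2.5946 bits
Entropy H = 1.9042 bits
Efficiency η = H/L × 100% = 73.39%


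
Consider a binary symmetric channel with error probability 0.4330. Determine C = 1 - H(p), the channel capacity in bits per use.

For BSC with error probability p:
C = 1 - H(p) where H(p) is binary entropy
H(0.4330) = -0.4330 × log₂(0.4330) - 0.5670 × log₂(0.5670)
H(p) = 0.9870
C = 1 - 0.9870 = 0.0130 bits/use


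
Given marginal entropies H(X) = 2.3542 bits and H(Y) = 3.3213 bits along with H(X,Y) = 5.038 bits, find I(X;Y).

I(X;Y) = H(X) + H(Y) - H(X,Y)
I(X;Y) = 2.3542 + 3.3213 - 5.038 = 0.6375 bits


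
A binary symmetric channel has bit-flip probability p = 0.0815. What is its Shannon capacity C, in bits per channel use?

For BSC with error probability p:
C = 1 - H(p) where H(p) is binary entropy
H(0.0815) = -0.0815 × log₂(0.0815) - 0.9185 × log₂(0.9185)
H(p) = 0.4074
C = 1 - 0.4074 = 0.5926 bits/use


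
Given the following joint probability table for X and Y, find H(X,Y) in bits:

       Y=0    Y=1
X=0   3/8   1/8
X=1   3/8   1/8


H(X,Y) = -Σ p(x,y) log₂ p(x,y)
  p(0,0)=3/8: -0.3750 × log₂(0.3750) = 0.5306
  p(0,1)=1/8: -0.1250 × log₂(0.1250) = 0.3750
  p(1,0)=3/8: -0.3750 × log₂(0.3750) = 0.5306
  p(1,1)=1/8: -0.1250 × log₂(0.1250) = 0.3750
H(X,Y) = 1.8113 bits


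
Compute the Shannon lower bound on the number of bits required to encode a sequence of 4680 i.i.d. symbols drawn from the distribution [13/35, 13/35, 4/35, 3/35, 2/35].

Entropy H = 1.9588 bits/symbol
Minimum bits = H × n = 1.9588 × 4680
= 9167.26 bits


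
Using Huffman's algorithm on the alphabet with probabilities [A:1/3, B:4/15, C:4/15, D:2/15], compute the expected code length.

Huffman tree construction:
Combine smallest probabilities repeatedly
Resulting codes:
  A: 11 (length 2)
  B: 01 (length 2)
  C: 10 (length 2)
  D: 00 (length 2)
Average length = Σ p(s) × length(s) = 2.0000 bits


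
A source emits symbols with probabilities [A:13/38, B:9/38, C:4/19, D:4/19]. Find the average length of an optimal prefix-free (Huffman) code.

Huffman tree construction:
Combine smallest probabilities repeatedly
Resulting codes:
  A: 11 (length 2)
  B: 10 (length 2)
  C: 00 (length 2)
  D: 01 (length 2)
Average length = Σ p(s) × length(s) = 2.0000 bits


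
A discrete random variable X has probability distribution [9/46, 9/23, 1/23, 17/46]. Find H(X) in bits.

H(X) = -Σ p(x) log₂ p(x)
  -9/46 × log₂(9/46) = 0.4605
  -9/23 × log₂(9/23) = 0.5297
  -1/23 × log₂(1/23) = 0.1967
  -17/46 × log₂(17/46) = 0.5307
H(X) = 1.7176 bits


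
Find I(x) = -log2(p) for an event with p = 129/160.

Information content I(x) = -log₂(p(x))
I = -log₂(129/160) = -log₂(0.8063)
I = 0.3107 bits


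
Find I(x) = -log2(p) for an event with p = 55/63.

Information content I(x) = -log₂(p(x))
I = -log₂(55/63) = -log₂(0.8730)
I = 0.1959 bits


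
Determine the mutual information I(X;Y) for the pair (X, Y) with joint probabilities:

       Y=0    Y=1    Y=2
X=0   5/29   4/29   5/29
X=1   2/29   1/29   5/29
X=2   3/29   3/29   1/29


H(X) = 1.5147, H(Y) = 1.5727, H(X,Y) = 2.9842
I(X;Y) = H(X) + H(Y) - H(X,Y) = 0.1032 bits


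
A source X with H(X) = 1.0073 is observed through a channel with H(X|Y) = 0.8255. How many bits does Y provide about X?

I(X;Y) = H(X) - H(X|Y)
I(X;Y) = 1.0073 - 0.8255 = 0.1818 bits


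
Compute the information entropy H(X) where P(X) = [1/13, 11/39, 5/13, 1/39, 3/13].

H(X) = -Σ p(x) log₂ p(x)
  -1/13 × log₂(1/13) = 0.2846
  -11/39 × log₂(11/39) = 0.5150
  -5/13 × log₂(5/13) = 0.5302
  -1/39 × log₂(1/39) = 0.1355
  -3/13 × log₂(3/13) = 0.4882
H(X) = 1.9536 bits


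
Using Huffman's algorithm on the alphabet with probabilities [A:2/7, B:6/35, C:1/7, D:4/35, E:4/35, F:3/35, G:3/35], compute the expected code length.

Huffman tree construction:
Combine smallest probabilities repeatedly
Resulting codes:
  A: 10 (length 2)
  B: 111 (length 3)
  C: 110 (length 3)
  D: 010 (length 3)
  E: 011 (length 3)
  F: 000 (length 3)
  G: 001 (length 3)
Average length = Σ p(s) × length(s) = 2.7143 bits


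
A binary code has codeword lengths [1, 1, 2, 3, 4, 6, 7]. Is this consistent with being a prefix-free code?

Kraft inequality: Σ 2^(-l_i) ≤ 1 for prefix-free code
Calculating: 2^(-1) + 2^(-1) + 2^(-2) + 2^(-3) + 2^(-4) + 2^(-6) + 2^(-7)
= 0.5 + 0.5 + 0.25 + 0.125 + 0.0625 + 0.015625 + 0.0078125
= 1.4609
Since 1.4609 > 1, prefix-free code does not exist


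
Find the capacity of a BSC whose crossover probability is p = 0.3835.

For BSC with error probability p:
C = 1 - H(p) where H(p) is binary entropy
H(0.3835) = -0.3835 × log₂(0.3835) - 0.6165 × log₂(0.6165)
H(p) = 0.9605
C = 1 - 0.9605 = 0.0395 bits/use


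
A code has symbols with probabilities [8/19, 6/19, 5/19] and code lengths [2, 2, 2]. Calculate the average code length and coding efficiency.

Average length L = Σ p_i × l_i = 2.0000 bits
Entropy H = 1.5574 bits
Efficiency η = H/L × 100% = 77.87%


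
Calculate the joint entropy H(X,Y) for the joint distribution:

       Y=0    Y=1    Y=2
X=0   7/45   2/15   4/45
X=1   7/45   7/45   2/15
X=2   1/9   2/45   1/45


H(X,Y) = -Σ p(x,y) log₂ p(x,y)
  p(0,0)=7/45: -0.1556 × log₂(0.1556) = 0.4176
  p(0,1)=2/15: -0.1333 × log₂(0.1333) = 0.3876
  p(0,2)=4/45: -0.0889 × log₂(0.0889) = 0.3104
  p(1,0)=7/45: -0.1556 × log₂(0.1556) = 0.4176
  p(1,1)=7/45: -0.1556 × log₂(0.1556) = 0.4176
  p(1,2)=2/15: -0.1333 × log₂(0.1333) = 0.3876
  p(2,0)=1/9: -0.1111 × log₂(0.1111) = 0.3522
  p(2,1)=2/45: -0.0444 × log₂(0.0444) = 0.1996
  p(2,2)=1/45: -0.0222 × log₂(0.0222) = 0.1220
H(X,Y) = 3.0122 bits


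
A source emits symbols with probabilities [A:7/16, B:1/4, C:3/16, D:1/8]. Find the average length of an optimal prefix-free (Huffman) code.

Huffman tree construction:
Combine smallest probabilities repeatedly
Resulting codes:
  A: 0 (length 1)
  B: 10 (length 2)
  C: 111 (length 3)
  D: 110 (length 3)
Average length = Σ p(s) × length(s) = 1.8750 bits


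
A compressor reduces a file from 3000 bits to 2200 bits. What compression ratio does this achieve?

Compression ratio = Original / Compressed
= 3000 / 2200 = 1.36:1


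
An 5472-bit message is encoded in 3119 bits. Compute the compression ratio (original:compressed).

Compression ratio = Original / Compressed
= 5472 / 3119 = 1.75:1
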